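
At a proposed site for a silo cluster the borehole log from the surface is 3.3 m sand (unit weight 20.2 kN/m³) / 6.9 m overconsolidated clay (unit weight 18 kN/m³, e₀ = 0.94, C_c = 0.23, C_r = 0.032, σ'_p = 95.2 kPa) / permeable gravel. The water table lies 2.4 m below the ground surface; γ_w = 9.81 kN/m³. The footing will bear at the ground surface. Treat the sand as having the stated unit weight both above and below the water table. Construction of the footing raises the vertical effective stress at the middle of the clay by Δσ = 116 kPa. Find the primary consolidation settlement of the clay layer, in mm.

Mid-depth of clay below the ground surface: z = 3.3 + 6.9/2 = 6.75 m.
Total vertical stress at mid-clay: σ_v = 20.2×3.3 + 18×3.45 = 128.76 kPa.
Pore pressure: u = 9.81×(6.75 − 2.4) = 42.673 kPa.
Initial effective stress: σ'_0 = σ_v − u = 128.76 − 42.673 = 86.087 kPa.
Final effective stress: σ'_f = 86.087 + 116 = 202.09 kPa.
σ'_f = 202.09 > σ'_p = 95.2 kPa, so the stress path crosses the preconsolidation pressure — recompression up to σ'_p, then virgin compression beyond:
S_c = H/(1+e₀)·[C_r·log₁₀(σ'_p/σ'_0) + C_c·log₁₀(σ'_f/σ'_p)]
    = 6.9/1.94 × [0.032×log₁₀(95.2/86.087) + 0.23×log₁₀(202.09/95.2)]
    = 3.5567 × [0.0013984 + 0.075189] = 0.2724 m

S_c ≈ 272 mm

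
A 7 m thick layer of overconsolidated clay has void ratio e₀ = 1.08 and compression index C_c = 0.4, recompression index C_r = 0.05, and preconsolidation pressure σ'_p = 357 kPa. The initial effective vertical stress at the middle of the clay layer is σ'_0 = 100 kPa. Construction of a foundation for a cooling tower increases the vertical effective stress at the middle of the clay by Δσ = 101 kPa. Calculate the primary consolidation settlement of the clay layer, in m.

Final effective stress: σ'_f = 100 + 101 = 201 kPa.
σ'_f = 201 ≤ σ'_p = 357 kPa, so the clay remains overconsolidated and only the recompression index applies:
S_c = C_r·H/(1+e₀)·log₁₀(σ'_f/σ'_0) = 0.05×7/2.08×log₁₀(201/100)
    = 0.16827 × 0.3032 = 0.05102 m

S_c ≈ 0.051 m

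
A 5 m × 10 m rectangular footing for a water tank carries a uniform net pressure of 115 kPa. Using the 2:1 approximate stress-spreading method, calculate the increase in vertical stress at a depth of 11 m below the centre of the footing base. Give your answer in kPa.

By the 2:1 method the load spreads at 1 horizontal : 2 vertical, so at depth z the loaded area has grown by z in each plan dimension:
Δσ = qBL/((B+z)(L+z)) = 115×5×10/((5+11)(10+11)) = 17.113 kPa

Δσ_z ≈ 17.1 kPa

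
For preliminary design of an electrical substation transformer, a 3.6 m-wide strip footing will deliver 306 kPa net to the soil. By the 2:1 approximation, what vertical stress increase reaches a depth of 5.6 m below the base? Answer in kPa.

By the 2:1 method the load spreads at 1 horizontal : 2 vertical, so at depth z the loaded area has grown by z in each plan dimension:
Δσ = qB/(B+z) = 306×3.6/(3.6+5.6) = 119.74 kPa

Δσ_z ≈ 120 kPa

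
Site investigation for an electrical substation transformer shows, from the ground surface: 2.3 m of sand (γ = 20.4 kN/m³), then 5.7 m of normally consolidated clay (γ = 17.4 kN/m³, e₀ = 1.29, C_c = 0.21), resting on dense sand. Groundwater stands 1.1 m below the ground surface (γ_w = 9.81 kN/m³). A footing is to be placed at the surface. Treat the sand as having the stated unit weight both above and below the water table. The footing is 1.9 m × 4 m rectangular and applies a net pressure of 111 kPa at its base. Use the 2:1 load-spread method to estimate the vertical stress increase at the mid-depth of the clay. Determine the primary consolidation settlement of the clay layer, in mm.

S_c ≈ 47.1 mm

Mid-depth of clay below the ground surface: z = 2.3 + 5.7/2 = 5.15 m.
Total vertical stress at mid-clay: σ_v = 20.4×2.3 + 17.4×2.85 = 96.51 kPa.
Pore pressure: u = 9.81×(5.15 − 1.1) = 39.73 kPa.
Initial effective stress: σ'_0 = σ_v − u = 96.51 − 39.73 = 56.78 kPa.
Stress increase at mid-clay by the 2:1 spreading method:
Δσ = qBL/((B+z)(L+z)) = 111×1.9×4/((1.9+5.15)(4+5.15)) = 13.078 kPa
Final effective stress: σ'_f = σ'_0 + Δσ = 56.78 + 13.078 = 69.858 kPa.
Normally consolidated clay, so the full stress increment lies on the virgin compression line:
S_c = C_c·H/(1+e₀)·log₁₀(σ'_f/σ'_0) = 0.21×5.7/(1+1.29)×log₁₀(69.858/56.78)
    = 0.52271 × 0.090021 = 0.04705 m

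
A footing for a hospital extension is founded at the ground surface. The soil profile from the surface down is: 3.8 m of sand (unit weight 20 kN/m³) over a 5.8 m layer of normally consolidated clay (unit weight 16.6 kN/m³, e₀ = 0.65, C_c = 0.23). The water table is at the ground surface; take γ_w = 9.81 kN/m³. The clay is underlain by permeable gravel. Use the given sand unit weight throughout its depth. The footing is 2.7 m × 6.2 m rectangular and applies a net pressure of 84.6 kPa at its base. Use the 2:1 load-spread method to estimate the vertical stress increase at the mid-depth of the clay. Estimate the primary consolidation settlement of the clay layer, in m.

S_c ≈ 0.064 m

Mid-depth of clay below the ground surface: z = 3.8 + 5.8/2 = 6.7 m.
Total vertical stress at mid-clay: σ_v = 20×3.8 + 16.6×2.9 = 124.14 kPa.
Pore pressure: u = 9.81×(6.7 − 0) = 65.727 kPa.
Initial effective stress: σ'_0 = σ_v − u = 124.14 − 65.727 = 58.413 kPa.
Stress increase at mid-clay by the 2:1 spreading method:
Δσ = qBL/((B+z)(L+z)) = 84.6×2.7×6.2/((2.7+6.7)(6.2+6.7)) = 11.679 kPa
Final effective stress: σ'_f = σ'_0 + Δσ = 58.413 + 11.679 = 70.092 kPa.
Normally consolidated clay, so the full stress increment lies on the virgin compression line:
S_c = C_c·H/(1+e₀)·log₁₀(σ'_f/σ'_0) = 0.23×5.8/(1+0.65)×log₁₀(70.092/58.413)
    = 0.80848 × 0.079159 = 0.064 m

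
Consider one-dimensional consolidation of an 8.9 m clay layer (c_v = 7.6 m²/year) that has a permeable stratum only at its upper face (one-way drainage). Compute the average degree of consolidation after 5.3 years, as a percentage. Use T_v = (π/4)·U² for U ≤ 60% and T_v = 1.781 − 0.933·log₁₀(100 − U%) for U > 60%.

U ≈ 76.9 %

Drainage path length: H_d = H = 8.9 m (single drainage).
T_v = c_v·t/H_d² = 7.6×5.3/8.9² = 0.50852.
T_v = 0.50852 corresponds to the U > 60% branch:
U = 1 − 10^((1.781 − T_v)/0.933)/100 = 0.7689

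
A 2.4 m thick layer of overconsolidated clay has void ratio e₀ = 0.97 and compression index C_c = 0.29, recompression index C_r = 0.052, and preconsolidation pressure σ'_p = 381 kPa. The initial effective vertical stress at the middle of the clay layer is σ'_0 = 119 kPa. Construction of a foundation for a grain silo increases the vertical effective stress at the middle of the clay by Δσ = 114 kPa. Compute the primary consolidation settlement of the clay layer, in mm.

S_c ≈ 18.5 mm

Final effective stress: σ'_f = 119 + 114 = 233 kPa.
σ'_f = 233 ≤ σ'_p = 381 kPa, so the clay remains overconsolidated and only the recompression index applies:
S_c = C_r·H/(1+e₀)·log₁₀(σ'_f/σ'_0) = 0.052×2.4/1.97×log₁₀(233/119)
    = 0.063352 × 0.29181 = 0.01849 m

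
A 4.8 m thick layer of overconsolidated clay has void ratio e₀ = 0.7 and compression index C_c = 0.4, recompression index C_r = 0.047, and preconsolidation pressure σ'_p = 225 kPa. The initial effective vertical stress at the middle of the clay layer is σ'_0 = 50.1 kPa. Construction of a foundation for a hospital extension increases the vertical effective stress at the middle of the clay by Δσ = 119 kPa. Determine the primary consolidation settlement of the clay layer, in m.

Final effective stress: σ'_f = 50.1 + 119 = 169.1 kPa.
σ'_f = 169.1 ≤ σ'_p = 225 kPa, so the clay remains overconsolidated and only the recompression index applies:
S_c = C_r·H/(1+e₀)·log₁₀(σ'_f/σ'_0) = 0.047×4.8/1.7×log₁₀(169.1/50.1)
    = 0.1327 × 0.52831 = 0.07011 m

S_c ≈ 0.0701 m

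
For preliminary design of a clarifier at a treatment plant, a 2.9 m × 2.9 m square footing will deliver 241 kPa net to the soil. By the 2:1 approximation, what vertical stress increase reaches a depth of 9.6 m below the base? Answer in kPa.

By the 2:1 method the load spreads at 1 horizontal : 2 vertical, so at depth z the loaded area has grown by z in each plan dimension:
Δσ = qBL/((B+z)(L+z)) = 241×2.9×2.9/((2.9+9.6)(2.9+9.6)) = 12.972 kPa

Δσ_z ≈ 13 kPa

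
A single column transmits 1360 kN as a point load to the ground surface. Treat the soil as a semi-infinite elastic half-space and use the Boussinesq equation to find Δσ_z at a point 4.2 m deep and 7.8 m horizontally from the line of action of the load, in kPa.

Δσ_z ≈ 0.882 kPa

Boussinesq vertical stress below a point load on an elastic half-space:
Δσ_z = 3P/(2πz²) · [1 + (r/z)²]^(−5/2)
r/z = 7.8/4.2 = 1.8571; [1+(r/z)²]^(−5/2) = 0.023952.
Δσ_z = 3×1360/(2π×4.2²) × 0.023952 = 36.811 × 0.023952 = 0.8817 kPa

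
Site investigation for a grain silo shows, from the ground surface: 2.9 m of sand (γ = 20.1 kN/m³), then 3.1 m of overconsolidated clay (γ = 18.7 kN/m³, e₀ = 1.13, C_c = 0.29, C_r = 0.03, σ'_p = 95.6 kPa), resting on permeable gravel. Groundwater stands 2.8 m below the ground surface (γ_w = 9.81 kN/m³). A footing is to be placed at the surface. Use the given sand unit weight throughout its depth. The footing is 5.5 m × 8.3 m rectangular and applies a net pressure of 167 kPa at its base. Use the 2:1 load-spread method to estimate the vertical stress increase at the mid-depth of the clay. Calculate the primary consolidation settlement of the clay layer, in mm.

S_c ≈ 63.6 mm

Mid-depth of clay below the ground surface: z = 2.9 + 3.1/2 = 4.45 m.
Total vertical stress at mid-clay: σ_v = 20.1×2.9 + 18.7×1.55 = 87.275 kPa.
Pore pressure: u = 9.81×(4.45 − 2.8) = 16.186 kPa.
Initial effective stress: σ'_0 = σ_v − u = 87.275 − 16.186 = 71.089 kPa.
Stress increase at mid-clay by the 2:1 spreading method:
Δσ = qBL/((B+z)(L+z)) = 167×5.5×8.3/((5.5+4.45)(8.3+4.45)) = 60.093 kPa
Final effective stress: σ'_f = 71.089 + 60.093 = 131.18 kPa.
σ'_f = 131.18 > σ'_p = 95.6 kPa, so the stress path crosses the preconsolidation pressure — recompression up to σ'_p, then virgin compression beyond:
S_c = H/(1+e₀)·[C_r·log₁₀(σ'_p/σ'_0) + C_c·log₁₀(σ'_f/σ'_p)]
    = 3.1/2.13 × [0.03×log₁₀(95.6/71.089) + 0.29×log₁₀(131.18/95.6)]
    = 1.4554 × [0.0038597 + 0.039849] = 0.06361 m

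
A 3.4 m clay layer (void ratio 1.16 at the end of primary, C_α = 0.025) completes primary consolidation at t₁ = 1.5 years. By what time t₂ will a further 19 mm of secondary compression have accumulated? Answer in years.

t₂ ≈ 4.56 years

S_s = C_α·H/(1+e_p)·log₁₀(t₂/t₁) ⇒ log₁₀(t₂/t₁) = S_s·(1+e_p)/(C_α·H).
log₁₀(t₂/t₁) = 0.019 × (1+1.16) / (0.025×3.4) = 0.4828
t₂ = t₁ × 10^0.4828 = 1.5 × 3.04 = 4.559 years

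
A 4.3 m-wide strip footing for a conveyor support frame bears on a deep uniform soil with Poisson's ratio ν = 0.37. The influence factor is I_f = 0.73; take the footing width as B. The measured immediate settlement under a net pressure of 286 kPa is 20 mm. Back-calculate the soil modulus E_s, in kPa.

S_e = q·B·(1−ν²)/E_s · I_f  ⇒  E_s = q·B·(1−ν²)·I_f / S_e.
E_s = 286 × 4.3 × 0.8631 × 0.73 / 0.02 = 38740 kPa

E_s ≈ 38700 kPa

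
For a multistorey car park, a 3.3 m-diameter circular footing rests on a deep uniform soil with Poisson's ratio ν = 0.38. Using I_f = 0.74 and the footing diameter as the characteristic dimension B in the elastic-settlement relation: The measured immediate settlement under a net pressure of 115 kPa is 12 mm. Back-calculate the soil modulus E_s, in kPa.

E_s ≈ 20000 kPa

S_e = q·B·(1−ν²)/E_s · I_f  ⇒  E_s = q·B·(1−ν²)·I_f / S_e.
E_s = 115 × 3.3 × 0.8556 × 0.74 / 0.012 = 20020 kPa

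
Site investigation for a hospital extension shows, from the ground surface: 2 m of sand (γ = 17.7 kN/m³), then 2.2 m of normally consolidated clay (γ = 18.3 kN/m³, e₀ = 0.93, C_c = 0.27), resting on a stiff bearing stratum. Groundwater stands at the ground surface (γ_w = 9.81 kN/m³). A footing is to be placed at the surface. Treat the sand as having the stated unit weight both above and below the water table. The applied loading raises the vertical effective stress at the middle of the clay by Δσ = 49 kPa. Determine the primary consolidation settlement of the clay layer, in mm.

Mid-depth of clay below the ground surface: z = 2 + 2.2/2 = 3.1 m.
Total vertical stress at mid-clay: σ_v = 17.7×2 + 18.3×1.1 = 55.53 kPa.
Pore pressure: u = 9.81×(3.1 − 0) = 30.411 kPa.
Initial effective stress: σ'_0 = σ_v − u = 55.53 − 30.411 = 25.119 kPa.
Final effective stress: σ'_f = σ'_0 + Δσ = 25.119 + 49 = 74.119 kPa.
Normally consolidated clay, so the full stress increment lies on the virgin compression line:
S_c = C_c·H/(1+e₀)·log₁₀(σ'_f/σ'_0) = 0.27×2.2/(1+0.93)×log₁₀(74.119/25.119)
    = 0.30777 × 0.46993 = 0.1446 m

S_c ≈ 145 mm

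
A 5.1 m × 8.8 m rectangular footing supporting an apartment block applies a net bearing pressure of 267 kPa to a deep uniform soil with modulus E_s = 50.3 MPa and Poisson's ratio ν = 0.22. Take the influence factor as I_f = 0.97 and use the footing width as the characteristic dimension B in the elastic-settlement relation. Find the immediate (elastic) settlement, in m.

S_e ≈ 0.025 m

Immediate (elastic) settlement: S_e = q·B·(1−ν²)/E_s · I_f.
E_s = 50.3 MPa = 50300 kPa.
S_e = 267 × 5.1 × (1 − 0.22²) / 50300 × 0.97
    = 267 × 5.1 × 0.9516 / 50300 × 0.97
    = 0.02499 m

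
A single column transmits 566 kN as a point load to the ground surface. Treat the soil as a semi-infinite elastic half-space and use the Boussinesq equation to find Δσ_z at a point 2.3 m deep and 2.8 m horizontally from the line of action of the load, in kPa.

Boussinesq vertical stress below a point load on an elastic half-space:
Δσ_z = 3P/(2πz²) · [1 + (r/z)²]^(−5/2)
r/z = 2.8/2.3 = 1.2174; [1+(r/z)²]^(−5/2) = 0.10303.
Δσ_z = 3×566/(2π×2.3²) × 0.10303 = 51.086 × 0.10303 = 5.263 kPa

Δσ_z ≈ 5.26 kPa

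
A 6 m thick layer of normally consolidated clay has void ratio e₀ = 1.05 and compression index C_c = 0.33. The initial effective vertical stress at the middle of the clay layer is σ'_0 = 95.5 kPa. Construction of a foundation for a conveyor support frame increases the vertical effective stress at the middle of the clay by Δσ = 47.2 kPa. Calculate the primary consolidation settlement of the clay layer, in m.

S_c ≈ 0.168 m

Final effective stress: σ'_f = σ'_0 + Δσ = 95.5 + 47.2 = 142.7 kPa.
Normally consolidated clay, so the full stress increment lies on the virgin compression line:
S_c = C_c·H/(1+e₀)·log₁₀(σ'_f/σ'_0) = 0.33×6/(1+1.05)×log₁₀(142.7/95.5)
    = 0.96585 × 0.17442 = 0.1685 m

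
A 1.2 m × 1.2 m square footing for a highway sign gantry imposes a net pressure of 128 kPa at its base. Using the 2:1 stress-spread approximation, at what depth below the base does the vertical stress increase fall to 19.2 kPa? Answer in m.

2:1 spreading — at depth z the loaded area has grown by z in each plan dimension:
qB²/(B+z)² = Δσ_z ⇒ z = B(√(q/Δσ_z) − 1) = 1.2×(√(128/19.2) − 1) = 1.898 m

z ≈ 1.9 m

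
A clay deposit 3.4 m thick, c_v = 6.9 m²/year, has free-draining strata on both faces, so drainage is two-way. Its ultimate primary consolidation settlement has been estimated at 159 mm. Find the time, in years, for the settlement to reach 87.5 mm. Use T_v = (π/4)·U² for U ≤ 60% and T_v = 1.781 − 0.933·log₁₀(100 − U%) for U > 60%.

Drainage path length: H_d = H/2 = 1.7 m (double drainage).
U = S(t)/S_ult = 87.5/159 = 0.5503.
U ≤ 60%: T_v = (π/4)·U² = (π/4)×0.55031² = 0.23785.
t = T_v·H_d²/c_v = 0.23785×1.7²/6.9 = 0.09962 years.

t ≈ 0.0996 years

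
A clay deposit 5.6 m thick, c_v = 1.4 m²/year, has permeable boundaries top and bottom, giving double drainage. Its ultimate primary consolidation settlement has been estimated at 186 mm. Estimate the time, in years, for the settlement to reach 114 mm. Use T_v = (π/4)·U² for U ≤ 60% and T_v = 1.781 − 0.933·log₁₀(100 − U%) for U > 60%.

t ≈ 1.68 years

Drainage path length: H_d = H/2 = 2.8 m (double drainage).
U = S(t)/S_ult = 114/186 = 0.6129.
U > 60%: T_v = 1.781 − 0.933·log₁₀(100 − 61.29) = 0.29956.
t = T_v·H_d²/c_v = 0.29956×2.8²/1.4 = 1.678 years.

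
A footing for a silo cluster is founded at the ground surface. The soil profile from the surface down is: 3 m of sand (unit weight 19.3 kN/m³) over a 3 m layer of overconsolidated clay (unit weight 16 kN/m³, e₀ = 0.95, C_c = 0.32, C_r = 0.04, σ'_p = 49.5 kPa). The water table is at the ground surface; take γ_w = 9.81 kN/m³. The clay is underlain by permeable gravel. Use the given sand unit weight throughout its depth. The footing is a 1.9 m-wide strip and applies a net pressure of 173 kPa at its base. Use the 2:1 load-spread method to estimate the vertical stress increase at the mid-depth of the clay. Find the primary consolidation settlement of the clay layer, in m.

Mid-depth of clay below the ground surface: z = 3 + 3/2 = 4.5 m.
Total vertical stress at mid-clay: σ_v = 19.3×3 + 16×1.5 = 81.9 kPa.
Pore pressure: u = 9.81×(4.5 − 0) = 44.145 kPa.
Initial effective stress: σ'_0 = σ_v − u = 81.9 − 44.145 = 37.755 kPa.
Stress increase at mid-clay by the 2:1 spreading method:
Δσ = qB/(B+z) = 173×1.9/(1.9+4.5) = 51.359 kPa
Final effective stress: σ'_f = 37.755 + 51.359 = 89.114 kPa.
σ'_f = 89.114 > σ'_p = 49.5 kPa, so the stress path crosses the preconsolidation pressure — recompression up to σ'_p, then virgin compression beyond:
S_c = H/(1+e₀)·[C_r·log₁₀(σ'_p/σ'_0) + C_c·log₁₀(σ'_f/σ'_p)]
    = 3/1.95 × [0.04×log₁₀(49.5/37.755) + 0.32×log₁₀(89.114/49.5)]
    = 1.5385 × [0.0047052 + 0.081709] = 0.1329 m

S_c ≈ 0.133 m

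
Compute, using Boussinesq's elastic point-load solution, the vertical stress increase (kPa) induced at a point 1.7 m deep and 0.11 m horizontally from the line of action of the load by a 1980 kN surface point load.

Δσ_z ≈ 324 kPa

Boussinesq vertical stress below a point load on an elastic half-space:
Δσ_z = 3P/(2πz²) · [1 + (r/z)²]^(−5/2)
r/z = 0.11/1.7 = 0.064706; [1+(r/z)²]^(−5/2) = 0.98961.
Δσ_z = 3×1980/(2π×1.7²) × 0.98961 = 327.12 × 0.98961 = 323.7 kPa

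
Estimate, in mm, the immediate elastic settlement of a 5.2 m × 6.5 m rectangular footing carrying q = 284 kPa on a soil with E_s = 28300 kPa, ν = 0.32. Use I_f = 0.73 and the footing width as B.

Immediate (elastic) settlement: S_e = q·B·(1−ν²)/E_s · I_f.
S_e = 284 × 5.2 × (1 − 0.32²) / 28300 × 0.73
    = 284 × 5.2 × 0.8976 / 28300 × 0.73
    = 0.03419 m = 34.19 mm

S_e ≈ 34.2 mm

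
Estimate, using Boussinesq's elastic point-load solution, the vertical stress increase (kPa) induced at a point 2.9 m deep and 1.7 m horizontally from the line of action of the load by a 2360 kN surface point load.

Boussinesq vertical stress below a point load on an elastic half-space:
Δσ_z = 3P/(2πz²) · [1 + (r/z)²]^(−5/2)
r/z = 1.7/2.9 = 0.58621; [1+(r/z)²]^(−5/2) = 0.47785.
Δσ_z = 3×2360/(2π×2.9²) × 0.47785 = 133.99 × 0.47785 = 64.03 kPa

Δσ_z ≈ 64 kPa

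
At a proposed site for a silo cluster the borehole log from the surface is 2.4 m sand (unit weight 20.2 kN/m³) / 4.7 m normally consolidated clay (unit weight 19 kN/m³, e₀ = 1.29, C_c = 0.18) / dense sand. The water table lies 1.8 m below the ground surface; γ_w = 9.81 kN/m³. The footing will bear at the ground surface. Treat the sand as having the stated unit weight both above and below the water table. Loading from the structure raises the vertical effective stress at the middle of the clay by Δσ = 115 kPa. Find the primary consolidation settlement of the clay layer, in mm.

S_c ≈ 165 mm

Mid-depth of clay below the ground surface: z = 2.4 + 4.7/2 = 4.75 m.
Total vertical stress at mid-clay: σ_v = 20.2×2.4 + 19×2.35 = 93.13 kPa.
Pore pressure: u = 9.81×(4.75 − 1.8) = 28.94 kPa.
Initial effective stress: σ'_0 = σ_v − u = 93.13 − 28.94 = 64.19 kPa.
Final effective stress: σ'_f = σ'_0 + Δσ = 64.19 + 115 = 179.19 kPa.
Normally consolidated clay, so the full stress increment lies on the virgin compression line:
S_c = C_c·H/(1+e₀)·log₁₀(σ'_f/σ'_0) = 0.18×4.7/(1+1.29)×log₁₀(179.19/64.19)
    = 0.36943 × 0.44585 = 0.1647 m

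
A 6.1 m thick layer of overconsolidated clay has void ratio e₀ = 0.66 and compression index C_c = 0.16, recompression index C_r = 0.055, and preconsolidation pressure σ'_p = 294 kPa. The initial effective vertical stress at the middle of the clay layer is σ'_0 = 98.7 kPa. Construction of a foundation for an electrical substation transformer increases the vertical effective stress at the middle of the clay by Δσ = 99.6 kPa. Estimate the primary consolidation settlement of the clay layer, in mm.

S_c ≈ 61.2 mm

Final effective stress: σ'_f = 98.7 + 99.6 = 198.3 kPa.
σ'_f = 198.3 ≤ σ'_p = 294 kPa, so the clay remains overconsolidated and only the recompression index applies:
S_c = C_r·H/(1+e₀)·log₁₀(σ'_f/σ'_0) = 0.055×6.1/1.66×log₁₀(198.3/98.7)
    = 0.20211 × 0.30301 = 0.06124 m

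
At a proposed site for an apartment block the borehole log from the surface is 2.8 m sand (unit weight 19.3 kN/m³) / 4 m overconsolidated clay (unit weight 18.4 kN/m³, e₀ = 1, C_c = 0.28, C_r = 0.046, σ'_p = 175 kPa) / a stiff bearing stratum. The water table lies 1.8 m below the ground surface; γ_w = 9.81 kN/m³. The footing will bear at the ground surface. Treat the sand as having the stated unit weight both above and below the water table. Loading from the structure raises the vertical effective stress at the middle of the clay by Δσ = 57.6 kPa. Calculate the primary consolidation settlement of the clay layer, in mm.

Mid-depth of clay below the ground surface: z = 2.8 + 4/2 = 4.8 m.
Total vertical stress at mid-clay: σ_v = 19.3×2.8 + 18.4×2 = 90.84 kPa.
Pore pressure: u = 9.81×(4.8 − 1.8) = 29.43 kPa.
Initial effective stress: σ'_0 = σ_v − u = 90.84 − 29.43 = 61.41 kPa.
Final effective stress: σ'_f = 61.41 + 57.6 = 119.01 kPa.
σ'_f = 119.01 ≤ σ'_p = 175 kPa, so the clay remains overconsolidated and only the recompression index applies:
S_c = C_r·H/(1+e₀)·log₁₀(σ'_f/σ'_0) = 0.046×4/2×log₁₀(119.01/61.41)
    = 0.092 × 0.28734 = 0.02644 m

S_c ≈ 26.4 mm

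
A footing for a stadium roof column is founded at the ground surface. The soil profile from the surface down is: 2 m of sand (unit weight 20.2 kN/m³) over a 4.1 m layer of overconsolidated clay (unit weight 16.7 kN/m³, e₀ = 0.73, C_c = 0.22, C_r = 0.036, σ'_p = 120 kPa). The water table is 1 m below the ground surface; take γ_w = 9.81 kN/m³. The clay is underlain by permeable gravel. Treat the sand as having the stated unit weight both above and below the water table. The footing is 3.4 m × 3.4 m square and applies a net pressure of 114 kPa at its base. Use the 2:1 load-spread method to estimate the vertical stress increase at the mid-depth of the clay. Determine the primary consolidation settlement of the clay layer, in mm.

S_c ≈ 15.8 mm

Mid-depth of clay below the ground surface: z = 2 + 4.1/2 = 4.05 m.
Total vertical stress at mid-clay: σ_v = 20.2×2 + 16.7×2.05 = 74.635 kPa.
Pore pressure: u = 9.81×(4.05 − 1) = 29.921 kPa.
Initial effective stress: σ'_0 = σ_v − u = 74.635 − 29.921 = 44.714 kPa.
Stress increase at mid-clay by the 2:1 spreading method:
Δσ = qBL/((B+z)(L+z)) = 114×3.4×3.4/((3.4+4.05)(3.4+4.05)) = 23.744 kPa
Final effective stress: σ'_f = 44.714 + 23.744 = 68.458 kPa.
σ'_f = 68.458 ≤ σ'_p = 120 kPa, so the clay remains overconsolidated and only the recompression index applies:
S_c = C_r·H/(1+e₀)·log₁₀(σ'_f/σ'_0) = 0.036×4.1/1.73×log₁₀(68.458/44.714)
    = 0.085316 × 0.18498 = 0.01578 m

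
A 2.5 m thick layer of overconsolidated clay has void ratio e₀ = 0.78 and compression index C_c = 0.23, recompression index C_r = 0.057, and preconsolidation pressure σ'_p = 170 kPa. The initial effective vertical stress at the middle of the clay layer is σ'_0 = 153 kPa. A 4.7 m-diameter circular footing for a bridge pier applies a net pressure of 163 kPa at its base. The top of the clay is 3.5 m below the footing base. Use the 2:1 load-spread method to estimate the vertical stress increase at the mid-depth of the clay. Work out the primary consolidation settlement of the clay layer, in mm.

Mid-depth of clay below the footing base: z = 3.5 + 2.5/2 = 4.75 m.
Stress increase at mid-clay by the 2:1 spreading method:
Δσ ≈ qD²/(D+z)² = 163×4.7²/(4.7+4.75)² = 40.32 kPa
Final effective stress: σ'_f = 153 + 40.32 = 193.32 kPa.
σ'_f = 193.32 > σ'_p = 170 kPa, so the stress path crosses the preconsolidation pressure — recompression up to σ'_p, then virgin compression beyond:
S_c = H/(1+e₀)·[C_r·log₁₀(σ'_p/σ'_0) + C_c·log₁₀(σ'_f/σ'_p)]
    = 2.5/1.78 × [0.057×log₁₀(170/153) + 0.23×log₁₀(193.32/170)]
    = 1.4045 × [0.0026082 + 0.01284] = 0.0217 m

S_c ≈ 21.7 mm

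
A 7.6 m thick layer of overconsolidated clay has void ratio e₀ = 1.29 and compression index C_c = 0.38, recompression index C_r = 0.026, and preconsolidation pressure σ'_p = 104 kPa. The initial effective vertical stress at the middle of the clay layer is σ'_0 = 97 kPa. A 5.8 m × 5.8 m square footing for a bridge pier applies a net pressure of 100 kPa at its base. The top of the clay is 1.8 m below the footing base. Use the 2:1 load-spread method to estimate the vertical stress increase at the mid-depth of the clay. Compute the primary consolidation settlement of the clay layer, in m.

S_c ≈ 0.094 m

Mid-depth of clay below the footing base: z = 1.8 + 7.6/2 = 5.6 m.
Stress increase at mid-clay by the 2:1 spreading method:
Δσ = qBL/((B+z)(L+z)) = 100×5.8×5.8/((5.8+5.6)(5.8+5.6)) = 25.885 kPa
Final effective stress: σ'_f = 97 + 25.885 = 122.89 kPa.
σ'_f = 122.89 > σ'_p = 104 kPa, so the stress path crosses the preconsolidation pressure — recompression up to σ'_p, then virgin compression beyond:
S_c = H/(1+e₀)·[C_r·log₁₀(σ'_p/σ'_0) + C_c·log₁₀(σ'_f/σ'_p)]
    = 7.6/2.29 × [0.026×log₁₀(104/97) + 0.38×log₁₀(122.89/104)]
    = 3.3188 × [0.0007868 + 0.027544] = 0.09402 m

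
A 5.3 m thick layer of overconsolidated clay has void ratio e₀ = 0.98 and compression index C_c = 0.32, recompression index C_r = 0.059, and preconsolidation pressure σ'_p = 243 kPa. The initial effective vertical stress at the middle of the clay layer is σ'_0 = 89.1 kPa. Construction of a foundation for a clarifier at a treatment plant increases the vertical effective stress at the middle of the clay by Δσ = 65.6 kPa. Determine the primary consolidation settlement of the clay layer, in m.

Final effective stress: σ'_f = 89.1 + 65.6 = 154.7 kPa.
σ'_f = 154.7 ≤ σ'_p = 243 kPa, so the clay remains overconsolidated and only the recompression index applies:
S_c = C_r·H/(1+e₀)·log₁₀(σ'_f/σ'_0) = 0.059×5.3/1.98×log₁₀(154.7/89.1)
    = 0.15793 × 0.23961 = 0.03784 m

S_c ≈ 0.0378 m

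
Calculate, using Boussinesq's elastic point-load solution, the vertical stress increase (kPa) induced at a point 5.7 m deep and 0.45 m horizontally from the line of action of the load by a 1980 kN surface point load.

Δσ_z ≈ 28.6 kPa

Boussinesq vertical stress below a point load on an elastic half-space:
Δσ_z = 3P/(2πz²) · [1 + (r/z)²]^(−5/2)
r/z = 0.45/5.7 = 0.078947; [1+(r/z)²]^(−5/2) = 0.98459.
Δσ_z = 3×1980/(2π×5.7²) × 0.98459 = 29.098 × 0.98459 = 28.65 kPa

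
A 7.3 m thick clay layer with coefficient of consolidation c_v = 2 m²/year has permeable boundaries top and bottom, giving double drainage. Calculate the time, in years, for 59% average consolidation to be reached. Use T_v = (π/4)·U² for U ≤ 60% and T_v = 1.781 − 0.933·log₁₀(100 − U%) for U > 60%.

Drainage path length: H_d = H/2 = 3.65 m (double drainage).
U ≤ 60%: T_v = (π/4)·U² = (π/4)×0.59² = 0.2734.
t = T_v·H_d²/c_v = 0.2734×3.65²/2 = 1.821 years.

t ≈ 1.82 years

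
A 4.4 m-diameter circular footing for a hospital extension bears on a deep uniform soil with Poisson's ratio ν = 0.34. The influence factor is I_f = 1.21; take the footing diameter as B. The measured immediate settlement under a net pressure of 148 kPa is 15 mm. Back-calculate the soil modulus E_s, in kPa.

E_s ≈ 46500 kPa

S_e = q·B·(1−ν²)/E_s · I_f  ⇒  E_s = q·B·(1−ν²)·I_f / S_e.
E_s = 148 × 4.4 × 0.8844 × 1.21 / 0.015 = 46460 kPa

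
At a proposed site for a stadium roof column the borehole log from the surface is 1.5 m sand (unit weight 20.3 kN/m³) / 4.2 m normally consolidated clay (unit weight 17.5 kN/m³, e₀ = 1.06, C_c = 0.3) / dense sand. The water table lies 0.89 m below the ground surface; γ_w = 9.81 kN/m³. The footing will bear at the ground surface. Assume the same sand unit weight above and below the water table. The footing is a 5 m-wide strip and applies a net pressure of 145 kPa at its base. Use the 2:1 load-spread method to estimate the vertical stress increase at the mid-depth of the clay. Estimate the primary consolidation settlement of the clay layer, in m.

Mid-depth of clay below the ground surface: z = 1.5 + 4.2/2 = 3.6 m.
Total vertical stress at mid-clay: σ_v = 20.3×1.5 + 17.5×2.1 = 67.2 kPa.
Pore pressure: u = 9.81×(3.6 − 0.89) = 26.585 kPa.
Initial effective stress: σ'_0 = σ_v − u = 67.2 − 26.585 = 40.615 kPa.
Stress increase at mid-clay by the 2:1 spreading method:
Δσ = qB/(B+z) = 145×5/(5+3.6) = 84.302 kPa
Final effective stress: σ'_f = σ'_0 + Δσ = 40.615 + 84.302 = 124.92 kPa.
Normally consolidated clay, so the full stress increment lies on the virgin compression line:
S_c = C_c·H/(1+e₀)·log₁₀(σ'_f/σ'_0) = 0.3×4.2/(1+1.06)×log₁₀(124.92/40.615)
    = 0.61165 × 0.48795 = 0.2985 m

S_c ≈ 0.298 m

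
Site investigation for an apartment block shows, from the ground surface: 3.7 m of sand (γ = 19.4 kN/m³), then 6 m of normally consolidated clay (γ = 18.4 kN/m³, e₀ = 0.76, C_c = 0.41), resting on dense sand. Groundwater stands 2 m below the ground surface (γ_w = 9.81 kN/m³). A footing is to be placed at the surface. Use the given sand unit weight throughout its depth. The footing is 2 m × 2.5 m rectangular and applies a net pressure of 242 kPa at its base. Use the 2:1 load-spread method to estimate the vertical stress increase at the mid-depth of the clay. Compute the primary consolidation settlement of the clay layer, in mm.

Mid-depth of clay below the ground surface: z = 3.7 + 6/2 = 6.7 m.
Total vertical stress at mid-clay: σ_v = 19.4×3.7 + 18.4×3 = 126.98 kPa.
Pore pressure: u = 9.81×(6.7 − 2) = 46.107 kPa.
Initial effective stress: σ'_0 = σ_v − u = 126.98 − 46.107 = 80.873 kPa.
Stress increase at mid-clay by the 2:1 spreading method:
Δσ = qBL/((B+z)(L+z)) = 242×2×2.5/((2+6.7)(2.5+6.7)) = 15.117 kPa
Final effective stress: σ'_f = σ'_0 + Δσ = 80.873 + 15.117 = 95.99 kPa.
Normally consolidated clay, so the full stress increment lies on the virgin compression line:
S_c = C_c·H/(1+e₀)·log₁₀(σ'_f/σ'_0) = 0.41×6/(1+0.76)×log₁₀(95.99/80.873)
    = 1.3977 × 0.074422 = 0.104 m

S_c ≈ 104 mm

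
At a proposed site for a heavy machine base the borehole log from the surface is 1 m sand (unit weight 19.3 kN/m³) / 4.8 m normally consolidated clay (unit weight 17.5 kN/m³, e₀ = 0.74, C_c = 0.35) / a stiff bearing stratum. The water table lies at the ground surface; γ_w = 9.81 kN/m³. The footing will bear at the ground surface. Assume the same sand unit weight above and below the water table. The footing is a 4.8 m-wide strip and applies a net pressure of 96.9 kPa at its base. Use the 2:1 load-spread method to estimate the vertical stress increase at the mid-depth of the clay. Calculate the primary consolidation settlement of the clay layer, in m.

S_c ≈ 0.465 m

Mid-depth of clay below the ground surface: z = 1 + 4.8/2 = 3.4 m.
Total vertical stress at mid-clay: σ_v = 19.3×1 + 17.5×2.4 = 61.3 kPa.
Pore pressure: u = 9.81×(3.4 − 0) = 33.354 kPa.
Initial effective stress: σ'_0 = σ_v − u = 61.3 − 33.354 = 27.946 kPa.
Stress increase at mid-clay by the 2:1 spreading method:
Δσ = qB/(B+z) = 96.9×4.8/(4.8+3.4) = 56.722 kPa
Final effective stress: σ'_f = σ'_0 + Δσ = 27.946 + 56.722 = 84.668 kPa.
Normally consolidated clay, so the full stress increment lies on the virgin compression line:
S_c = C_c·H/(1+e₀)·log₁₀(σ'_f/σ'_0) = 0.35×4.8/(1+0.74)×log₁₀(84.668/27.946)
    = 0.96552 × 0.4814 = 0.4648 m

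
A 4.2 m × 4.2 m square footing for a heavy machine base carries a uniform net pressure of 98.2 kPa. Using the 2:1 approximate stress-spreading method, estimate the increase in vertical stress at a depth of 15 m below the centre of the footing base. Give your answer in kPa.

Δσ_z ≈ 4.7 kPa

By the 2:1 method the load spreads at 1 horizontal : 2 vertical, so at depth z the loaded area has grown by z in each plan dimension:
Δσ = qBL/((B+z)(L+z)) = 98.2×4.2×4.2/((4.2+15)(4.2+15)) = 4.699 kPa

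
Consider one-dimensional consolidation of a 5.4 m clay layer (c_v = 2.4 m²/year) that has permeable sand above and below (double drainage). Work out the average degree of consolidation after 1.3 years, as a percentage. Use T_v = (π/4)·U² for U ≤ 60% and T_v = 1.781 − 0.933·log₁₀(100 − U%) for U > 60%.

Drainage path length: H_d = H/2 = 2.7 m (double drainage).
T_v = c_v·t/H_d² = 2.4×1.3/2.7² = 0.42798.
T_v = 0.42798 corresponds to the U > 60% branch:
U = 1 − 10^((1.781 − T_v)/0.933)/100 = 0.718

U ≈ 71.8 %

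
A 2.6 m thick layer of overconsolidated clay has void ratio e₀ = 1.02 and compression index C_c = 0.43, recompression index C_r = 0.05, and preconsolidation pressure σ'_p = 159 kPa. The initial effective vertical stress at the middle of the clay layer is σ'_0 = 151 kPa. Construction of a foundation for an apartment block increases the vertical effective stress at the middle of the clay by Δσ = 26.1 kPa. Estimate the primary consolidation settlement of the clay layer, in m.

Final effective stress: σ'_f = 151 + 26.1 = 177.1 kPa.
σ'_f = 177.1 > σ'_p = 159 kPa, so the stress path crosses the preconsolidation pressure — recompression up to σ'_p, then virgin compression beyond:
S_c = H/(1+e₀)·[C_r·log₁₀(σ'_p/σ'_0) + C_c·log₁₀(σ'_f/σ'_p)]
    = 2.6/2.02 × [0.05×log₁₀(159/151) + 0.43×log₁₀(177.1/159)]
    = 1.2871 × [0.001121 + 0.020133] = 0.02736 m

S_c ≈ 0.0274 m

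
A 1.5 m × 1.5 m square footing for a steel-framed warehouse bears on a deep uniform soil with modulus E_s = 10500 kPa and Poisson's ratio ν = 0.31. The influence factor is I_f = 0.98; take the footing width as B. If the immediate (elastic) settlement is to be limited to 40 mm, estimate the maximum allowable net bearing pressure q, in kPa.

S_e = q·B·(1−ν²)/E_s · I_f  ⇒  q = S_e·E_s / (B·(1−ν²)·I_f).
q = 0.04 × 10500 / (1.5 × 0.9039 × 0.98) = 316.1 kPa

q ≈ 316 kPa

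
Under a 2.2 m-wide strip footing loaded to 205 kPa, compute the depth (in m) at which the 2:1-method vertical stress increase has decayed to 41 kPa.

2:1 spreading — at depth z the loaded area has grown by z in each plan dimension:
qB/(B+z) = Δσ_z ⇒ z = qB/Δσ_z − B = 205×2.2/41 − 2.2 = 8.8 m

z ≈ 8.8 m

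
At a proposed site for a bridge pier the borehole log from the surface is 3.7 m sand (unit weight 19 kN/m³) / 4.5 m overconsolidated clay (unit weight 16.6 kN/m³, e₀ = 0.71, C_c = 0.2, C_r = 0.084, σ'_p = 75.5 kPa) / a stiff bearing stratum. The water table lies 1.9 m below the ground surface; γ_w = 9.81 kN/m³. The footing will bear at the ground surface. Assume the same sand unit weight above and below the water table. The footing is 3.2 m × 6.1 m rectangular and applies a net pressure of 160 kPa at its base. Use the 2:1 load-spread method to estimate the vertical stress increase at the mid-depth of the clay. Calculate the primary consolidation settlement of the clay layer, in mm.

S_c ≈ 65.6 mm

Mid-depth of clay below the ground surface: z = 3.7 + 4.5/2 = 5.95 m.
Total vertical stress at mid-clay: σ_v = 19×3.7 + 16.6×2.25 = 107.65 kPa.
Pore pressure: u = 9.81×(5.95 − 1.9) = 39.73 kPa.
Initial effective stress: σ'_0 = σ_v − u = 107.65 − 39.73 = 67.92 kPa.
Stress increase at mid-clay by the 2:1 spreading method:
Δσ = qBL/((B+z)(L+z)) = 160×3.2×6.1/((3.2+5.95)(6.1+5.95)) = 28.326 kPa
Final effective stress: σ'_f = 67.92 + 28.326 = 96.246 kPa.
σ'_f = 96.246 > σ'_p = 75.5 kPa, so the stress path crosses the preconsolidation pressure — recompression up to σ'_p, then virgin compression beyond:
S_c = H/(1+e₀)·[C_r·log₁₀(σ'_p/σ'_0) + C_c·log₁₀(σ'_f/σ'_p)]
    = 4.5/1.71 × [0.084×log₁₀(75.5/67.92) + 0.2×log₁₀(96.246/75.5)]
    = 2.6316 × [0.0038597 + 0.021087] = 0.06565 m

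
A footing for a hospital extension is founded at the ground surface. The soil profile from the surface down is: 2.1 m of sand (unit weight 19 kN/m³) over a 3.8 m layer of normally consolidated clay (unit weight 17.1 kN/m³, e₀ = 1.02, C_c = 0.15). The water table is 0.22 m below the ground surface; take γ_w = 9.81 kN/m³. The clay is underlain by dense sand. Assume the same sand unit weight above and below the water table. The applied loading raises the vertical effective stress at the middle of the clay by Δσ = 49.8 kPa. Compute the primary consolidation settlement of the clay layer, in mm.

S_c ≈ 108 mm

Mid-depth of clay below the ground surface: z = 2.1 + 3.8/2 = 4 m.
Total vertical stress at mid-clay: σ_v = 19×2.1 + 17.1×1.9 = 72.39 kPa.
Pore pressure: u = 9.81×(4 − 0.22) = 37.082 kPa.
Initial effective stress: σ'_0 = σ_v − u = 72.39 − 37.082 = 35.308 kPa.
Final effective stress: σ'_f = σ'_0 + Δσ = 35.308 + 49.8 = 85.108 kPa.
Normally consolidated clay, so the full stress increment lies on the virgin compression line:
S_c = C_c·H/(1+e₀)·log₁₀(σ'_f/σ'_0) = 0.15×3.8/(1+1.02)×log₁₀(85.108/35.308)
    = 0.28218 × 0.3821 = 0.1078 m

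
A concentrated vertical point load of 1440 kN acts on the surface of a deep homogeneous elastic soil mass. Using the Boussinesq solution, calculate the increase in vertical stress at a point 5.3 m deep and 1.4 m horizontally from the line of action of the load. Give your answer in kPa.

Boussinesq vertical stress below a point load on an elastic half-space:
Δσ_z = 3P/(2πz²) · [1 + (r/z)²]^(−5/2)
r/z = 1.4/5.3 = 0.26415; [1+(r/z)²]^(−5/2) = 0.84483.
Δσ_z = 3×1440/(2π×5.3²) × 0.84483 = 24.477 × 0.84483 = 20.68 kPa

Δσ_z ≈ 20.7 kPa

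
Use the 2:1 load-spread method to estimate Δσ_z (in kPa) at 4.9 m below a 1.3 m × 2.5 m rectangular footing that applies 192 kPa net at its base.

Δσ_z ≈ 13.6 kPa

By the 2:1 method the load spreads at 1 horizontal : 2 vertical, so at depth z the loaded area has grown by z in each plan dimension:
Δσ = qBL/((B+z)(L+z)) = 192×1.3×2.5/((1.3+4.9)(2.5+4.9)) = 13.601 kPa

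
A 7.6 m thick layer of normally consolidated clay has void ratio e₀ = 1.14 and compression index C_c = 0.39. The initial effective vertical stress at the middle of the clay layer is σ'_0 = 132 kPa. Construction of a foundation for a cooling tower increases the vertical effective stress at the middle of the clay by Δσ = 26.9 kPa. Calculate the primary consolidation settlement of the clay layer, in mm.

S_c ≈ 112 mm

Final effective stress: σ'_f = σ'_0 + Δσ = 132 + 26.9 = 158.9 kPa.
Normally consolidated clay, so the full stress increment lies on the virgin compression line:
S_c = C_c·H/(1+e₀)·log₁₀(σ'_f/σ'_0) = 0.39×7.6/(1+1.14)×log₁₀(158.9/132)
    = 1.385 × 0.08055 = 0.1116 m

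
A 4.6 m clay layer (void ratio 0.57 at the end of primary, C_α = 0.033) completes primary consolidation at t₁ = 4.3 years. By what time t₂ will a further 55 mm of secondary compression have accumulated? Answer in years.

S_s = C_α·H/(1+e_p)·log₁₀(t₂/t₁) ⇒ log₁₀(t₂/t₁) = S_s·(1+e_p)/(C_α·H).
log₁₀(t₂/t₁) = 0.055 × (1+0.57) / (0.033×4.6) = 0.5688
t₂ = t₁ × 10^0.5688 = 4.3 × 3.705 = 15.93 years

t₂ ≈ 15.9 years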